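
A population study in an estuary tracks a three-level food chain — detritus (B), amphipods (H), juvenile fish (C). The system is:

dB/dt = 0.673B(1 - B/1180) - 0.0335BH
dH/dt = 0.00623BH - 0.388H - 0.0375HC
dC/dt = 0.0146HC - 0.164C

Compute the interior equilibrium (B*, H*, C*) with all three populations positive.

From dC/dt = 0: 0.0146H* = 0.164, so H* = 11.2.
From dB/dt = 0: 0.673(1 - B*/1180) = 0.0335·11.2, giving B* = 1180·(1 - 0.559) = 520.
From dH/dt = 0: 0.00623·520 - 0.388 = 0.0375C*, so C* = 2.85/0.0375 = 76.1.

B* ≈ 520, H* ≈ 11.2, C* ≈ 76.1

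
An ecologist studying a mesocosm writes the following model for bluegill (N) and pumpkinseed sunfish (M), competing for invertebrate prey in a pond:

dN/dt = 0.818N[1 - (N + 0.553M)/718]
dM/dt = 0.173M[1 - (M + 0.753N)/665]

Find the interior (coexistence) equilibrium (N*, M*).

Setting both brackets to zero gives the nullclines N + 0.553M = 718 and 0.753N + M = 665.
Substituting M = 665 - 0.753N into the first: N(1 - 0.553·0.753) = 718 - 0.553·665.
So N* = 350/0.584 = 600, and then M* = 665 - 0.753·600 = 213.

N* ≈ 600, M* ≈ 213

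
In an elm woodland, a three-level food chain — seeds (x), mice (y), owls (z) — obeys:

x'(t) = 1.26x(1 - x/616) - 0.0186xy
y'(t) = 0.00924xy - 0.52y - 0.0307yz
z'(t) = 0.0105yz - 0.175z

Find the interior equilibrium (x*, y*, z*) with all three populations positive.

x* ≈ 464, y* ≈ 16.7, z* ≈ 123

From dz/dt = 0: 0.0105y* = 0.175, so y* = 16.7.
From dx/dt = 0: 1.26(1 - x*/616) = 0.0186·16.7, giving x* = 616·(1 - 0.246) = 464.
From dy/dt = 0: 0.00924·464 - 0.52 = 0.0307z*, so z* = 3.77/0.0307 = 123.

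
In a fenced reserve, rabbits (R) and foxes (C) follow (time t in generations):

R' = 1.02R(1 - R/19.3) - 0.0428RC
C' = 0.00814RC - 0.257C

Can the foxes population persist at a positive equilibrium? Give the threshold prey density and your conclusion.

Threshold R = 31.6; K < 31.6, so no, the predator goes extinct.

The predator equation gives dC/dt > 0 only when R > 0.257/0.00814 = 31.6.
Without the predator, R → K = 19.3. Since 19.3 < 31.6, the predator cannot invade.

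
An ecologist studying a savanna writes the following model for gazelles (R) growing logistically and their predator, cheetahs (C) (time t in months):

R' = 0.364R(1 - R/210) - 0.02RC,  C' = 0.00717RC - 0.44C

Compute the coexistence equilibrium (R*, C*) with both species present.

R* ≈ 61.4, C* ≈ 12.9

From dC/dt = 0 with C > 0: 0.00717R* = 0.44, so R* = 61.4.
Substitute into dR/dt = 0: 0.364(1 - 61.4/210) = 0.02C*.
The bracket is 0.708, giving C* = 0.258/0.02 = 12.9.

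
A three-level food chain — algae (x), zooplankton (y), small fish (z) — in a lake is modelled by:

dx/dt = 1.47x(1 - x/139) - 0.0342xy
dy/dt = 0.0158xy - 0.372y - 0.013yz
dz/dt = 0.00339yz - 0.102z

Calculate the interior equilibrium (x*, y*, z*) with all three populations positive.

x* ≈ 41.7, y* ≈ 30.1, z* ≈ 22.1

From dz/dt = 0: 0.00339y* = 0.102, so y* = 30.1.
From dx/dt = 0: 1.47(1 - x*/139) = 0.0342·30.1, giving x* = 139·(1 - 0.7) = 41.7.
From dy/dt = 0: 0.0158·41.7 - 0.372 = 0.013z*, so z* = 0.287/0.013 = 22.1.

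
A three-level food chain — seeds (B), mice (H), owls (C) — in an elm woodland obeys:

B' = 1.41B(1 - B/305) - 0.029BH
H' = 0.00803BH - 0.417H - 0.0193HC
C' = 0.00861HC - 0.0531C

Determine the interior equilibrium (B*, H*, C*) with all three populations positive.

From dC/dt = 0: 0.00861H* = 0.0531, so H* = 6.17.
From dB/dt = 0: 1.41(1 - B*/305) = 0.029·6.17, giving B* = 305·(1 - 0.127) = 266.
From dH/dt = 0: 0.00803·266 - 0.417 = 0.0193C*, so C* = 1.72/0.0193 = 89.2.

B* ≈ 266, H* ≈ 6.17, C* ≈ 89.2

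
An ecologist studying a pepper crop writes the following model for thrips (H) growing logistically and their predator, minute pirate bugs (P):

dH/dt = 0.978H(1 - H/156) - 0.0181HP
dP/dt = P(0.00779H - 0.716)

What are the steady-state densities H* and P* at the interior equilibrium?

H* ≈ 91.9, P* ≈ 22.2

From dP/dt = 0 with P > 0: 0.00779H* = 0.716, so H* = 91.9.
Substitute into dH/dt = 0: 0.978(1 - 91.9/156) = 0.0181P*.
The bracket is 0.411, giving P* = 0.402/0.0181 = 22.2.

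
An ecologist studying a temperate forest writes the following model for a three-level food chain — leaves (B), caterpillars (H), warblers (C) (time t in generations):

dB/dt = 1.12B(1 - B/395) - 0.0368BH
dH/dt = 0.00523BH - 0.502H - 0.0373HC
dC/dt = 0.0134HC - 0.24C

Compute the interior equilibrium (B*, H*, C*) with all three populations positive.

From dC/dt = 0: 0.0134H* = 0.24, so H* = 17.9.
From dB/dt = 0: 1.12(1 - B*/395) = 0.0368·17.9, giving B* = 395·(1 - 0.588) = 163.
From dH/dt = 0: 0.00523·163 - 0.502 = 0.0373C*, so C* = 0.348/0.0373 = 9.33.

B* ≈ 163, H* ≈ 17.9, C* ≈ 9.33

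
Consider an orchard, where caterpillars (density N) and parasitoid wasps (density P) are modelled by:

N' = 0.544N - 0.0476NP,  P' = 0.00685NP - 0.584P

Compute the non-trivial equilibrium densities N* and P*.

N* ≈ 85.3, P* ≈ 11.4

Set dP/dt = 0 with P > 0: 0.00685N - 0.584 = 0, so N* = 0.584/0.00685 = 85.3.
Set dN/dt = 0 with N > 0: 0.544 - 0.0476P = 0, so P* = 0.544/0.0476 = 11.4.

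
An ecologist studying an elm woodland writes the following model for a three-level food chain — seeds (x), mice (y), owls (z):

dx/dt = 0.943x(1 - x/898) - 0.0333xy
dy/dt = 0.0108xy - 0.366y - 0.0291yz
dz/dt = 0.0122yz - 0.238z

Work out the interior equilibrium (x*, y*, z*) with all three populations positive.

x* ≈ 279, y* ≈ 19.5, z* ≈ 91.1

From dz/dt = 0: 0.0122y* = 0.238, so y* = 19.5.
From dx/dt = 0: 0.943(1 - x*/898) = 0.0333·19.5, giving x* = 898·(1 - 0.689) = 279.
From dy/dt = 0: 0.0108·279 - 0.366 = 0.0291z*, so z* = 2.65/0.0291 = 91.1.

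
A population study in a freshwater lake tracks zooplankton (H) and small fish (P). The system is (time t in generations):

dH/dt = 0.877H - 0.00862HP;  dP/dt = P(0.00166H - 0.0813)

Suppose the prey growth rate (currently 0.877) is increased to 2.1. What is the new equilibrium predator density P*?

At the interior fixed point, setting dH/dt = 0 with H > 0 fixes P* = (prey growth rate)/(HP coefficient) — independent of the other coefficients.
With the change, P* = 2.1/0.00862 = 244; it rises from 102.

P* ≈ 244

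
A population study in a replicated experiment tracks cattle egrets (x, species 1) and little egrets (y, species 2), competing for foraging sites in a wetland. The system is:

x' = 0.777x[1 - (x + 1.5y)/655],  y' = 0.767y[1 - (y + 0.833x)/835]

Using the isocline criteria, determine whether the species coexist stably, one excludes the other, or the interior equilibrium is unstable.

Compare the nullcline intercepts: K1/α12 = 655/1.5 = 437 < K2 = 835; K2/α21 = 835/0.833 = 1000 > K1 = 655.
Since the inequalities point opposite ways, species 2 can invade but species 1 cannot.

species 2 excludes species 1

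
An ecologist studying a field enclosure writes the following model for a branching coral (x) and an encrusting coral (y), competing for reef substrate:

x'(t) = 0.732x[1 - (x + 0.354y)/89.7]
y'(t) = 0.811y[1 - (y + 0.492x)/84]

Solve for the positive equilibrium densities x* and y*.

Setting both brackets to zero gives the nullclines x + 0.354y = 89.7 and 0.492x + y = 84.
Substituting y = 84 - 0.492x into the first: x(1 - 0.354·0.492) = 89.7 - 0.354·84.
So x* = 60/0.826 = 72.6, and then y* = 84 - 0.492·72.6 = 48.3.

x* ≈ 72.6, y* ≈ 48.3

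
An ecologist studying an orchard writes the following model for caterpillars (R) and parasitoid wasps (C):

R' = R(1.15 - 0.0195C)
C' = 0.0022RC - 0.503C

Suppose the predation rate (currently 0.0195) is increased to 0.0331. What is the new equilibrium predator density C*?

At the interior fixed point, setting dR/dt = 0 with R > 0 fixes C* = (prey growth rate)/(RC coefficient) — independent of the other coefficients.
With the change, C* = 1.15/0.0331 = 34.7; it falls from 59.

C* ≈ 34.7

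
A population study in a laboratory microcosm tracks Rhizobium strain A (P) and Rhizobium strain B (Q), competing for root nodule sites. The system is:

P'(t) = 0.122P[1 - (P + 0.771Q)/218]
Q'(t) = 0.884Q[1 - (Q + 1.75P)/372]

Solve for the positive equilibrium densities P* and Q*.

Setting both brackets to zero gives the nullclines P + 0.771Q = 218 and 1.75P + Q = 372.
Substituting Q = 372 - 1.75P into the first: P(1 - 0.771·1.75) = 218 - 0.771·372.
So P* = -68.8/-0.349 = 197, and then Q* = 372 - 1.75·197 = 27.2.

P* ≈ 197, Q* ≈ 27.2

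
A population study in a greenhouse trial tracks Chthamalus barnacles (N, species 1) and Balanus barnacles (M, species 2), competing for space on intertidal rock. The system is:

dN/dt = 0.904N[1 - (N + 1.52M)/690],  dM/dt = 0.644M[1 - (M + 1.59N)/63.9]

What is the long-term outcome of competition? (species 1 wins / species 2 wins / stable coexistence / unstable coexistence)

Compare the nullcline intercepts: K1/α12 = 690/1.52 = 454 > K2 = 63.9; K2/α21 = 63.9/1.59 = 40.2 < K1 = 690.
Since the inequalities point opposite ways, species 1 can invade but species 2 cannot.

species 1 excludes species 2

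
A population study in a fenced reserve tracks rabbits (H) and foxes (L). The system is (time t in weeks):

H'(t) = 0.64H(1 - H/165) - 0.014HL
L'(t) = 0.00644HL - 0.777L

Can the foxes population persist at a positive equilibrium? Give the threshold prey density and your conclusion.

Threshold H = 121; K > 121, so yes, the predator persists.

The predator equation gives dL/dt > 0 only when H > 0.777/0.00644 = 121.
Without the predator, H → K = 165. Since 165 > 121, the predator can invade and persist.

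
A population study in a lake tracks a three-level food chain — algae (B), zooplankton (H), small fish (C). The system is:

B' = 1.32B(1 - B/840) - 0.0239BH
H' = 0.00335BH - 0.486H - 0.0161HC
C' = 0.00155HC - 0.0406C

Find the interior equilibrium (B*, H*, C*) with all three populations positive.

B* ≈ 442, H* ≈ 26.2, C* ≈ 61.7

From dC/dt = 0: 0.00155H* = 0.0406, so H* = 26.2.
From dB/dt = 0: 1.32(1 - B*/840) = 0.0239·26.2, giving B* = 840·(1 - 0.474) = 442.
From dH/dt = 0: 0.00335·442 - 0.486 = 0.0161C*, so C* = 0.993/0.0161 = 61.7.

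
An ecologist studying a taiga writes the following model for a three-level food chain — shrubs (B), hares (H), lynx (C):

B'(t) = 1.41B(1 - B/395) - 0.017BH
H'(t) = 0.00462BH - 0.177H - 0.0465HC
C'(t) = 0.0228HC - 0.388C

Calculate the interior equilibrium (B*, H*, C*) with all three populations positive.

From dC/dt = 0: 0.0228H* = 0.388, so H* = 17.
From dB/dt = 0: 1.41(1 - B*/395) = 0.017·17, giving B* = 395·(1 - 0.205) = 314.
From dH/dt = 0: 0.00462·314 - 0.177 = 0.0465C*, so C* = 1.27/0.0465 = 27.4.

B* ≈ 314, H* ≈ 17, C* ≈ 27.4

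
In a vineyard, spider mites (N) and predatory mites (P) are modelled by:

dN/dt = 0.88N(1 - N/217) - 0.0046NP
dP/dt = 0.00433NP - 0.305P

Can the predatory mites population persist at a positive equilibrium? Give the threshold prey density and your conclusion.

The predator equation gives dP/dt > 0 only when N > 0.305/0.00433 = 70.4.
Without the predator, N → K = 217. Since 217 > 70.4, the predator can invade and persist.

Threshold N = 70.4; K > 70.4, so yes, the predator persists.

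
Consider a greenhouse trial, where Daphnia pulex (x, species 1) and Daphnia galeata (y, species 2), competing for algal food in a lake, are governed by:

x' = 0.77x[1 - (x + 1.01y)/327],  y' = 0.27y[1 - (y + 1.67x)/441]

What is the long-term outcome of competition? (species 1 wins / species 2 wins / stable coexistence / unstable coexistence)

unstable coexistence (outcome depends on initial conditions)

Compare the nullcline intercepts: K1/α12 = 327/1.01 = 324 < K2 = 441; K2/α21 = 441/1.67 = 264 < K1 = 327.
Since both are reversed, neither can invade when rare; the interior point is a saddle.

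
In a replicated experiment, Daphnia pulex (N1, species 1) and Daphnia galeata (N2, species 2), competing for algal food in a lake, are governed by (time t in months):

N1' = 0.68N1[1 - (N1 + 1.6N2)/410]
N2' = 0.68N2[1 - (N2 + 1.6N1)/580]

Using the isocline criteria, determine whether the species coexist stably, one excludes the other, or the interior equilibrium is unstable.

unstable coexistence (outcome depends on initial conditions)

Compare the nullcline intercepts: K1/α12 = 410/1.6 = 256 < K2 = 580; K2/α21 = 580/1.6 = 362 < K1 = 410.
Since both are reversed, neither can invade when rare; the interior point is a saddle.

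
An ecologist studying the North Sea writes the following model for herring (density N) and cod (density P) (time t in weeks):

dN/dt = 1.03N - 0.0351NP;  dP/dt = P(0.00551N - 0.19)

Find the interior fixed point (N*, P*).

Set dP/dt = 0 with P > 0: 0.00551N - 0.19 = 0, so N* = 0.19/0.00551 = 34.5.
Set dN/dt = 0 with N > 0: 1.03 - 0.0351P = 0, so P* = 1.03/0.0351 = 29.3.

N* ≈ 34.5, P* ≈ 29.3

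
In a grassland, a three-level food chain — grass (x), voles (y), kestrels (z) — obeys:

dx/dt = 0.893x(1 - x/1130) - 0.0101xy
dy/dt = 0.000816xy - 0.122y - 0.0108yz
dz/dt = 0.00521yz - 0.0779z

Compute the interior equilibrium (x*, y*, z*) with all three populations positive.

From dz/dt = 0: 0.00521y* = 0.0779, so y* = 15.
From dx/dt = 0: 0.893(1 - x*/1130) = 0.0101·15, giving x* = 1130·(1 - 0.169) = 939.
From dy/dt = 0: 0.000816·939 - 0.122 = 0.0108z*, so z* = 0.644/0.0108 = 59.6.

x* ≈ 939, y* ≈ 15, z* ≈ 59.6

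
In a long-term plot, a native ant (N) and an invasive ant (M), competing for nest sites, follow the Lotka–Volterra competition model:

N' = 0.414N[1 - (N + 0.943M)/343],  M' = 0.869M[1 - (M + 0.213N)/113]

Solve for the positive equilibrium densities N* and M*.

N* ≈ 296, M* ≈ 50

Setting both brackets to zero gives the nullclines N + 0.943M = 343 and 0.213N + M = 113.
Substituting M = 113 - 0.213N into the first: N(1 - 0.943·0.213) = 343 - 0.943·113.
So N* = 236/0.799 = 296, and then M* = 113 - 0.213·296 = 50.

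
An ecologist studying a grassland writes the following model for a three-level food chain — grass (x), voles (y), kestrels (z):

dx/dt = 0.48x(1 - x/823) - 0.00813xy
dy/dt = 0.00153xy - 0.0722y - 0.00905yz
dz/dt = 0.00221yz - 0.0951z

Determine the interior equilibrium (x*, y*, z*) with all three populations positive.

x* ≈ 223, y* ≈ 43, z* ≈ 29.7

From dz/dt = 0: 0.00221y* = 0.0951, so y* = 43.
From dx/dt = 0: 0.48(1 - x*/823) = 0.00813·43, giving x* = 823·(1 - 0.729) = 223.
From dy/dt = 0: 0.00153·223 - 0.0722 = 0.00905z*, so z* = 0.269/0.00905 = 29.7.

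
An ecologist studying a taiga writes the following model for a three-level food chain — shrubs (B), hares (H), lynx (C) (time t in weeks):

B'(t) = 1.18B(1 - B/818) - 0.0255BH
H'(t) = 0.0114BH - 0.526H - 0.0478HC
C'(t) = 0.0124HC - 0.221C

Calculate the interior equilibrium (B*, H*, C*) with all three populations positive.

From dC/dt = 0: 0.0124H* = 0.221, so H* = 17.8.
From dB/dt = 0: 1.18(1 - B*/818) = 0.0255·17.8, giving B* = 818·(1 - 0.385) = 503.
From dH/dt = 0: 0.0114·503 - 0.526 = 0.0478C*, so C* = 5.21/0.0478 = 109.

B* ≈ 503, H* ≈ 17.8, C* ≈ 109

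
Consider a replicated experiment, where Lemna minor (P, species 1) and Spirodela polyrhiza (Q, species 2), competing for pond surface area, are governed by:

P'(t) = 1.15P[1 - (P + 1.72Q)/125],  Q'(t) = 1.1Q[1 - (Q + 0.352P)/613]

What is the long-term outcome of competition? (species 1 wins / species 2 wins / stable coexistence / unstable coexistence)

species 2 excludes species 1

Compare the nullcline intercepts: K1/α12 = 125/1.72 = 72.7 < K2 = 613; K2/α21 = 613/0.352 = 1740 > K1 = 125.
Since the inequalities point opposite ways, species 2 can invade but species 1 cannot.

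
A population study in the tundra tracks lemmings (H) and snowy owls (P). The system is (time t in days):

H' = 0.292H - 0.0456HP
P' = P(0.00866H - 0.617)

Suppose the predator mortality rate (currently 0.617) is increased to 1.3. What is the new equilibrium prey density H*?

H* ≈ 150

At the interior fixed point, setting dP/dt = 0 with P > 0 fixes H* = (predator death rate)/(HP coefficient) — independent of the other coefficients.
With the change, H* = 1.3/0.00866 = 150; it rises from 71.2.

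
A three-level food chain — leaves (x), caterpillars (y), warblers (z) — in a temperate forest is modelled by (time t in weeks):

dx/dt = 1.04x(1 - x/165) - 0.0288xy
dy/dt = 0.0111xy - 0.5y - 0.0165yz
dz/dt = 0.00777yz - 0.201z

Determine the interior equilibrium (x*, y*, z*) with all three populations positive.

From dz/dt = 0: 0.00777y* = 0.201, so y* = 25.9.
From dx/dt = 0: 1.04(1 - x*/165) = 0.0288·25.9, giving x* = 165·(1 - 0.716) = 46.8.
From dy/dt = 0: 0.0111·46.8 - 0.5 = 0.0165z*, so z* = 0.0195/0.0165 = 1.18.

x* ≈ 46.8, y* ≈ 25.9, z* ≈ 1.18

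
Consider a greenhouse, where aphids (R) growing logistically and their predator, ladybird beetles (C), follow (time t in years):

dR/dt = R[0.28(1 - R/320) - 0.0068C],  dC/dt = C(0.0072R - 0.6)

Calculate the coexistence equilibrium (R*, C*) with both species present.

R* ≈ 83.3, C* ≈ 30.5

From dC/dt = 0 with C > 0: 0.0072R* = 0.6, so R* = 83.3.
Substitute into dR/dt = 0: 0.28(1 - 83.3/320) = 0.0068C*.
The bracket is 0.74, giving C* = 0.207/0.0068 = 30.5.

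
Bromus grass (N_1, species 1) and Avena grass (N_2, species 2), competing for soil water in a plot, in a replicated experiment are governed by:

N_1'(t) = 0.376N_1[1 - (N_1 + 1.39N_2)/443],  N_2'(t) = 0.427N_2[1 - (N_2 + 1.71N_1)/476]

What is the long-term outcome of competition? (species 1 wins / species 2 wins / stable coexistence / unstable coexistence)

Compare the nullcline intercepts: K1/α12 = 443/1.39 = 319 < K2 = 476; K2/α21 = 476/1.71 = 278 < K1 = 443.
Since both are reversed, neither can invade when rare; the interior point is a saddle.

unstable coexistence (outcome depends on initial conditions)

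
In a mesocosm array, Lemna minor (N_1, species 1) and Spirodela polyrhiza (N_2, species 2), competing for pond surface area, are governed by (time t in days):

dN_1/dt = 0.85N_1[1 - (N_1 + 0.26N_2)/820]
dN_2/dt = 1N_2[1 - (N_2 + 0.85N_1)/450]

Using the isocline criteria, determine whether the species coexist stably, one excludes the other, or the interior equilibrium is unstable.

Compare the nullcline intercepts: K1/α12 = 820/0.26 = 3150 > K2 = 450; K2/α21 = 450/0.85 = 529 < K1 = 820.
Since the inequalities point opposite ways, species 1 can invade but species 2 cannot.

species 1 excludes species 2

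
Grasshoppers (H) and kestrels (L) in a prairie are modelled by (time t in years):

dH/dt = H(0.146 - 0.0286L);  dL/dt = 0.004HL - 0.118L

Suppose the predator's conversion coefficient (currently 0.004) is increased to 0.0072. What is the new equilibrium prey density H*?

At the interior fixed point, setting dL/dt = 0 with L > 0 fixes H* = (predator death rate)/(HL coefficient) — independent of the other coefficients.
With the change, H* = 0.118/0.0072 = 16.4; it falls from 29.5.

H* ≈ 16.4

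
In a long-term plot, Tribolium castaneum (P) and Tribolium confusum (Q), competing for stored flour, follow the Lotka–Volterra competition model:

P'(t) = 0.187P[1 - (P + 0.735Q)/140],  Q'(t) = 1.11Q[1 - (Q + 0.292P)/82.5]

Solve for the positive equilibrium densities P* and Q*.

Setting both brackets to zero gives the nullclines P + 0.735Q = 140 and 0.292P + Q = 82.5.
Substituting Q = 82.5 - 0.292P into the first: P(1 - 0.735·0.292) = 140 - 0.735·82.5.
So P* = 79.4/0.785 = 101, and then Q* = 82.5 - 0.292·101 = 53.

P* ≈ 101, Q* ≈ 53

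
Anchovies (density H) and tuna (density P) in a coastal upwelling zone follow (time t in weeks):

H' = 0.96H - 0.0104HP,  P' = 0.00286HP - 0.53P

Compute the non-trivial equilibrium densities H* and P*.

Set dP/dt = 0 with P > 0: 0.00286H - 0.53 = 0, so H* = 0.53/0.00286 = 185.
Set dH/dt = 0 with H > 0: 0.96 - 0.0104P = 0, so P* = 0.96/0.0104 = 92.3.

H* ≈ 185, P* ≈ 92.3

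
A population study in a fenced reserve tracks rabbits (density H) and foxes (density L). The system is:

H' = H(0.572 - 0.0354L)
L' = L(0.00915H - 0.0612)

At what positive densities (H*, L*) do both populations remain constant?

Set dL/dt = 0 with L > 0: 0.00915H - 0.0612 = 0, so H* = 0.0612/0.00915 = 6.69.
Set dH/dt = 0 with H > 0: 0.572 - 0.0354L = 0, so L* = 0.572/0.0354 = 16.2.

H* ≈ 6.69, L* ≈ 16.2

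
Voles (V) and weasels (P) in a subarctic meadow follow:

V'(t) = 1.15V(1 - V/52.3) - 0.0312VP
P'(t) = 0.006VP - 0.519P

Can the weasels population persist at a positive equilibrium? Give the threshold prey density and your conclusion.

The predator equation gives dP/dt > 0 only when V > 0.519/0.006 = 86.5.
Without the predator, V → K = 52.3. Since 52.3 < 86.5, the predator cannot invade.

Threshold V = 86.5; K < 86.5, so no, the predator goes extinct.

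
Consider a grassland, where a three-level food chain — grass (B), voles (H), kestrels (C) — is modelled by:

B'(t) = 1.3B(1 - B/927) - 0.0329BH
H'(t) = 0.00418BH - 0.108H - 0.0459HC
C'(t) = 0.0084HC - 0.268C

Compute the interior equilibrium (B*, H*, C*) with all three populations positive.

B* ≈ 179, H* ≈ 31.9, C* ≈ 13.9

From dC/dt = 0: 0.0084H* = 0.268, so H* = 31.9.
From dB/dt = 0: 1.3(1 - B*/927) = 0.0329·31.9, giving B* = 927·(1 - 0.807) = 179.
From dH/dt = 0: 0.00418·179 - 0.108 = 0.0459C*, so C* = 0.638/0.0459 = 13.9.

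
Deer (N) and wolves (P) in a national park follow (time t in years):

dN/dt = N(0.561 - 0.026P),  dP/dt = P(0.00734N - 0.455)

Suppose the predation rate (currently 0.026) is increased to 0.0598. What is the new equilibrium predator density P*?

At the interior fixed point, setting dN/dt = 0 with N > 0 fixes P* = (prey growth rate)/(NP coefficient) — independent of the other coefficients.
With the change, P* = 0.561/0.0598 = 9.38; it falls from 21.6.

P* ≈ 9.38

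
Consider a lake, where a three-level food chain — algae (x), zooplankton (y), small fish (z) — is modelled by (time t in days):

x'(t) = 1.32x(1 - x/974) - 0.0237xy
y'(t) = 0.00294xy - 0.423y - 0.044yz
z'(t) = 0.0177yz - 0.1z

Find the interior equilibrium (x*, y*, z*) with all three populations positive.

From dz/dt = 0: 0.0177y* = 0.1, so y* = 5.65.
From dx/dt = 0: 1.32(1 - x*/974) = 0.0237·5.65, giving x* = 974·(1 - 0.101) = 875.
From dy/dt = 0: 0.00294·875 - 0.423 = 0.044z*, so z* = 2.15/0.044 = 48.9.

x* ≈ 875, y* ≈ 5.65, z* ≈ 48.9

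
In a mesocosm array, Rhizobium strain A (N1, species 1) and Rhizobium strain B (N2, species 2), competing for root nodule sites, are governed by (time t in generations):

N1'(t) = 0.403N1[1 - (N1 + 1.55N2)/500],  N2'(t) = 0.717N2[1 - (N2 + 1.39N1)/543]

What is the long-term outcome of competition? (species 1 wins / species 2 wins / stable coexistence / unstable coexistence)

unstable coexistence (outcome depends on initial conditions)

Compare the nullcline intercepts: K1/α12 = 500/1.55 = 323 < K2 = 543; K2/α21 = 543/1.39 = 391 < K1 = 500.
Since both are reversed, neither can invade when rare; the interior point is a saddle.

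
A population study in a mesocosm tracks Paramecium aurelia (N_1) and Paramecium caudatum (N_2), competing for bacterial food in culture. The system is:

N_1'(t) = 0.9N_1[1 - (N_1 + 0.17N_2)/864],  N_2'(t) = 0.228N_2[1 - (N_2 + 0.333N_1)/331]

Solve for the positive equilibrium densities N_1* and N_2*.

N_1* ≈ 856, N_2* ≈ 45.9

Setting both brackets to zero gives the nullclines N_1 + 0.17N_2 = 864 and 0.333N_1 + N_2 = 331.
Substituting N_2 = 331 - 0.333N_1 into the first: N_1(1 - 0.17·0.333) = 864 - 0.17·331.
So N_1* = 808/0.943 = 856, and then N_2* = 331 - 0.333·856 = 45.9.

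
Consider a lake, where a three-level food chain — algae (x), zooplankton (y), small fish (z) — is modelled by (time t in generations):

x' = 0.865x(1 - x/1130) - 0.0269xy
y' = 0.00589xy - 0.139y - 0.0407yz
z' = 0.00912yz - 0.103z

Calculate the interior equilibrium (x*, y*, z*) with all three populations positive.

x* ≈ 733, y* ≈ 11.3, z* ≈ 103

From dz/dt = 0: 0.00912y* = 0.103, so y* = 11.3.
From dx/dt = 0: 0.865(1 - x*/1130) = 0.0269·11.3, giving x* = 1130·(1 - 0.351) = 733.
From dy/dt = 0: 0.00589·733 - 0.139 = 0.0407z*, so z* = 4.18/0.0407 = 103.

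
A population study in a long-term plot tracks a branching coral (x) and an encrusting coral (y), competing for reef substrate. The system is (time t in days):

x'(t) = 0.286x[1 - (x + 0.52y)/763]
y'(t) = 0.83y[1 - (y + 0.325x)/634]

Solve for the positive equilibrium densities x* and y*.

x* ≈ 521, y* ≈ 465

Setting both brackets to zero gives the nullclines x + 0.52y = 763 and 0.325x + y = 634.
Substituting y = 634 - 0.325x into the first: x(1 - 0.52·0.325) = 763 - 0.52·634.
So x* = 433/0.831 = 521, and then y* = 634 - 0.325·521 = 465.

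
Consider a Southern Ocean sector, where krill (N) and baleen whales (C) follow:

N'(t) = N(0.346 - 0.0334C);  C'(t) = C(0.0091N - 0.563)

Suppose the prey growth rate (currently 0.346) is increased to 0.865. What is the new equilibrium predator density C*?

C* ≈ 25.9

At the interior fixed point, setting dN/dt = 0 with N > 0 fixes C* = (prey growth rate)/(NC coefficient) — independent of the other coefficients.
With the change, C* = 0.865/0.0334 = 25.9; it rises from 10.4.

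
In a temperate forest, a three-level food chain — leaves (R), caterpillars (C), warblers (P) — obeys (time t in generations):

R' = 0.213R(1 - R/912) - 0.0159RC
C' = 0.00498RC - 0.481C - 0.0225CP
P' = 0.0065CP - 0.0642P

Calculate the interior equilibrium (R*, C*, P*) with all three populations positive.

From dP/dt = 0: 0.0065C* = 0.0642, so C* = 9.88.
From dR/dt = 0: 0.213(1 - R*/912) = 0.0159·9.88, giving R* = 912·(1 - 0.737) = 240.
From dC/dt = 0: 0.00498·240 - 0.481 = 0.0225P*, so P* = 0.712/0.0225 = 31.7.

R* ≈ 240, C* ≈ 9.88, P* ≈ 31.7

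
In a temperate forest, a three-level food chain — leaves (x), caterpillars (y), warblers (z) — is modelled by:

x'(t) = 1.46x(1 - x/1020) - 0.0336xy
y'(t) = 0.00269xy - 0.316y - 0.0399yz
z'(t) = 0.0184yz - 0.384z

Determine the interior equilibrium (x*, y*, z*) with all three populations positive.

x* ≈ 530, y* ≈ 20.9, z* ≈ 27.8

From dz/dt = 0: 0.0184y* = 0.384, so y* = 20.9.
From dx/dt = 0: 1.46(1 - x*/1020) = 0.0336·20.9, giving x* = 1020·(1 - 0.48) = 530.
From dy/dt = 0: 0.00269·530 - 0.316 = 0.0399z*, so z* = 1.11/0.0399 = 27.8.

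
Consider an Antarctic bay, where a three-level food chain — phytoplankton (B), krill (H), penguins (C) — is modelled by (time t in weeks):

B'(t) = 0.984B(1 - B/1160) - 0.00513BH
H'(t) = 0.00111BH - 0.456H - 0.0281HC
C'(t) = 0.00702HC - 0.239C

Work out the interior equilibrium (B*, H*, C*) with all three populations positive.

From dC/dt = 0: 0.00702H* = 0.239, so H* = 34.
From dB/dt = 0: 0.984(1 - B*/1160) = 0.00513·34, giving B* = 1160·(1 - 0.177) = 954.
From dH/dt = 0: 0.00111·954 - 0.456 = 0.0281C*, so C* = 0.603/0.0281 = 21.5.

B* ≈ 954, H* ≈ 34, C* ≈ 21.5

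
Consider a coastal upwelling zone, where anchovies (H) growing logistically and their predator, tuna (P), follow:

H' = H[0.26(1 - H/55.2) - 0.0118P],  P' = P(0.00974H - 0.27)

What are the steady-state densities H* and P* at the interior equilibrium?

H* ≈ 27.7, P* ≈ 11

From dP/dt = 0 with P > 0: 0.00974H* = 0.27, so H* = 27.7.
Substitute into dH/dt = 0: 0.26(1 - 27.7/55.2) = 0.0118P*.
The bracket is 0.498, giving P* = 0.129/0.0118 = 11.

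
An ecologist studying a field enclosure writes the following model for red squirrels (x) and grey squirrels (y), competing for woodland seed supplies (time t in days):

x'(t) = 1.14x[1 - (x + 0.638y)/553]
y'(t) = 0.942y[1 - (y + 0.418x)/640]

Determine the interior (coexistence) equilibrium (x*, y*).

Setting both brackets to zero gives the nullclines x + 0.638y = 553 and 0.418x + y = 640.
Substituting y = 640 - 0.418x into the first: x(1 - 0.638·0.418) = 553 - 0.638·640.
So x* = 145/0.733 = 197, and then y* = 640 - 0.418·197 = 558.

x* ≈ 197, y* ≈ 558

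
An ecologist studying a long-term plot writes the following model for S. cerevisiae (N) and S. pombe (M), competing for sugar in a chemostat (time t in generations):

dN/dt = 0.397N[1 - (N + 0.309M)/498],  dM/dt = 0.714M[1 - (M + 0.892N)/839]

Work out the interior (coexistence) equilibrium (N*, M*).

Setting both brackets to zero gives the nullclines N + 0.309M = 498 and 0.892N + M = 839.
Substituting M = 839 - 0.892N into the first: N(1 - 0.309·0.892) = 498 - 0.309·839.
So N* = 239/0.724 = 330, and then M* = 839 - 0.892·330 = 545.

N* ≈ 330, M* ≈ 545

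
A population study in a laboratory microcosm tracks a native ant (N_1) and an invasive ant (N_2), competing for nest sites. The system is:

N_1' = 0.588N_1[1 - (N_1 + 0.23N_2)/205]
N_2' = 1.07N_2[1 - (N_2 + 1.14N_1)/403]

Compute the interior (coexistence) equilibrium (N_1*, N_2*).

Setting both brackets to zero gives the nullclines N_1 + 0.23N_2 = 205 and 1.14N_1 + N_2 = 403.
Substituting N_2 = 403 - 1.14N_1 into the first: N_1(1 - 0.23·1.14) = 205 - 0.23·403.
So N_1* = 112/0.738 = 152, and then N_2* = 403 - 1.14·152 = 229.

N_1* ≈ 152, N_2* ≈ 229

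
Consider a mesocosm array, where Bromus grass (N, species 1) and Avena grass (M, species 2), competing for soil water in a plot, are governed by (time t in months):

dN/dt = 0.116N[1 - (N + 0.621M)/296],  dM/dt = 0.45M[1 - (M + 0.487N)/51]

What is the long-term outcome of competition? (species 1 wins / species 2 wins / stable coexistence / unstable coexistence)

species 1 excludes species 2

Compare the nullcline intercepts: K1/α12 = 296/0.621 = 477 > K2 = 51; K2/α21 = 51/0.487 = 105 < K1 = 296.
Since the inequalities point opposite ways, species 1 can invade but species 2 cannot.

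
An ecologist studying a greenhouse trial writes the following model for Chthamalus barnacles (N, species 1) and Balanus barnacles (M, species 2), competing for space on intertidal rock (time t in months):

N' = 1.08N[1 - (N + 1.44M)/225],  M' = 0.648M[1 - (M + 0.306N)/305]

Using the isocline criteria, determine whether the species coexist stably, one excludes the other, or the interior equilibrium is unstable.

Compare the nullcline intercepts: K1/α12 = 225/1.44 = 156 < K2 = 305; K2/α21 = 305/0.306 = 997 > K1 = 225.
Since the inequalities point opposite ways, species 2 can invade but species 1 cannot.

species 2 excludes species 1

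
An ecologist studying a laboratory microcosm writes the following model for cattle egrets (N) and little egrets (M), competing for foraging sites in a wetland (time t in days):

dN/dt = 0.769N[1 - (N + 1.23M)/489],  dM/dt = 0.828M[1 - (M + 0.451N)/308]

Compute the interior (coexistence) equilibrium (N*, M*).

N* ≈ 247, M* ≈ 196

Setting both brackets to zero gives the nullclines N + 1.23M = 489 and 0.451N + M = 308.
Substituting M = 308 - 0.451N into the first: N(1 - 1.23·0.451) = 489 - 1.23·308.
So N* = 110/0.445 = 247, and then M* = 308 - 0.451·247 = 196.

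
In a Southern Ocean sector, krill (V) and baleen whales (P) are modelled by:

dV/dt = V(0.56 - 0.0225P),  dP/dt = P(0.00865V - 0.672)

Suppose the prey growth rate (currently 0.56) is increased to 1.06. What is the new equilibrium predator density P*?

P* ≈ 47.1

At the interior fixed point, setting dV/dt = 0 with V > 0 fixes P* = (prey growth rate)/(VP coefficient) — independent of the other coefficients.
With the change, P* = 1.06/0.0225 = 47.1; it rises from 24.9.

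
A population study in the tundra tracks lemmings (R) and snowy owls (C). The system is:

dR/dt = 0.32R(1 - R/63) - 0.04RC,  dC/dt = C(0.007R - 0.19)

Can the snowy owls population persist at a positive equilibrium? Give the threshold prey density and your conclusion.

The predator equation gives dC/dt > 0 only when R > 0.19/0.007 = 27.1.
Without the predator, R → K = 63. Since 63 > 27.1, the predator can invade and persist.

Threshold R = 27.1; K > 27.1, so yes, the predator persists.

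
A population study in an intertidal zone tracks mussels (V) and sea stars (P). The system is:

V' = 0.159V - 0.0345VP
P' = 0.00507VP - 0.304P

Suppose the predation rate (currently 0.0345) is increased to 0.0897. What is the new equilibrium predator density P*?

P* ≈ 1.77

At the interior fixed point, setting dV/dt = 0 with V > 0 fixes P* = (prey growth rate)/(VP coefficient) — independent of the other coefficients.
With the change, P* = 0.159/0.0897 = 1.77; it falls from 4.61.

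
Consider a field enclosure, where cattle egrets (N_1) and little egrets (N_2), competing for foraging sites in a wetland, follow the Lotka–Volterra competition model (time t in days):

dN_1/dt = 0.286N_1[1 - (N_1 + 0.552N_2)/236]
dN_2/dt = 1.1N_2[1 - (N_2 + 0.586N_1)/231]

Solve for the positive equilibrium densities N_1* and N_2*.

N_1* ≈ 160, N_2* ≈ 137

Setting both brackets to zero gives the nullclines N_1 + 0.552N_2 = 236 and 0.586N_1 + N_2 = 231.
Substituting N_2 = 231 - 0.586N_1 into the first: N_1(1 - 0.552·0.586) = 236 - 0.552·231.
So N_1* = 108/0.677 = 160, and then N_2* = 231 - 0.586·160 = 137.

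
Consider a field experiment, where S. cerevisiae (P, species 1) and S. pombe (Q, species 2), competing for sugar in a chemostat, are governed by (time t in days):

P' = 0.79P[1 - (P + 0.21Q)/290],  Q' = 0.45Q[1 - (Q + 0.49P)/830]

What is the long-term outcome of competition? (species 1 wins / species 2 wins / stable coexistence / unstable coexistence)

stable coexistence

Compare the nullcline intercepts: K1/α12 = 290/0.21 = 1380 > K2 = 830; K2/α21 = 830/0.49 = 1690 > K1 = 290.
Since both inequalities hold, each species can invade when rare, so the interior equilibrium is stable.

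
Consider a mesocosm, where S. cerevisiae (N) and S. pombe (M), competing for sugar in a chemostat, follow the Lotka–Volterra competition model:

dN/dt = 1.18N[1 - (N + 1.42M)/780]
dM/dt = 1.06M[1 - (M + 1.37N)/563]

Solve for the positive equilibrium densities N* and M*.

N* ≈ 20.6, M* ≈ 535

Setting both brackets to zero gives the nullclines N + 1.42M = 780 and 1.37N + M = 563.
Substituting M = 563 - 1.37N into the first: N(1 - 1.42·1.37) = 780 - 1.42·563.
So N* = -19.5/-0.945 = 20.6, and then M* = 563 - 1.37·20.6 = 535.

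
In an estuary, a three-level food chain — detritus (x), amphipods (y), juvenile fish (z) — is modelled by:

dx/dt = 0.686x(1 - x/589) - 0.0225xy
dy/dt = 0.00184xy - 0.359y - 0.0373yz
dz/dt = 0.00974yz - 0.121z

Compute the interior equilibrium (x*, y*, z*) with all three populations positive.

x* ≈ 349, y* ≈ 12.4, z* ≈ 7.59

From dz/dt = 0: 0.00974y* = 0.121, so y* = 12.4.
From dx/dt = 0: 0.686(1 - x*/589) = 0.0225·12.4, giving x* = 589·(1 - 0.407) = 349.
From dy/dt = 0: 0.00184·349 - 0.359 = 0.0373z*, so z* = 0.283/0.0373 = 7.59.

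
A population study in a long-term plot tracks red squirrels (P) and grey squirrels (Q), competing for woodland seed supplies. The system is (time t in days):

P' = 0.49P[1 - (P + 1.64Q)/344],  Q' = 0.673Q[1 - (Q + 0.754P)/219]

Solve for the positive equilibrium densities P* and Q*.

P* ≈ 64.1, Q* ≈ 171

Setting both brackets to zero gives the nullclines P + 1.64Q = 344 and 0.754P + Q = 219.
Substituting Q = 219 - 0.754P into the first: P(1 - 1.64·0.754) = 344 - 1.64·219.
So P* = -15.2/-0.237 = 64.1, and then Q* = 219 - 0.754·64.1 = 171.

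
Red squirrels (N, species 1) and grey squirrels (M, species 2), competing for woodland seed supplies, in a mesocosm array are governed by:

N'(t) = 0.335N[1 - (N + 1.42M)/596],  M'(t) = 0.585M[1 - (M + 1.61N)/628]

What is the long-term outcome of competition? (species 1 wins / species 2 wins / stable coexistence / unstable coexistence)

unstable coexistence (outcome depends on initial conditions)

Compare the nullcline intercepts: K1/α12 = 596/1.42 = 420 < K2 = 628; K2/α21 = 628/1.61 = 390 < K1 = 596.
Since both are reversed, neither can invade when rare; the interior point is a saddle.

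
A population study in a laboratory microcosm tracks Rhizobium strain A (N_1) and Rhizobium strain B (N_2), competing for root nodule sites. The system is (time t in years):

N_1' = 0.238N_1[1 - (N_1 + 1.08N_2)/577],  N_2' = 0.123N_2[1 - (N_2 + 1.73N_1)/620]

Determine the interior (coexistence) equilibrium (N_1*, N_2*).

N_1* ≈ 107, N_2* ≈ 436

Setting both brackets to zero gives the nullclines N_1 + 1.08N_2 = 577 and 1.73N_1 + N_2 = 620.
Substituting N_2 = 620 - 1.73N_1 into the first: N_1(1 - 1.08·1.73) = 577 - 1.08·620.
So N_1* = -92.6/-0.868 = 107, and then N_2* = 620 - 1.73·107 = 436.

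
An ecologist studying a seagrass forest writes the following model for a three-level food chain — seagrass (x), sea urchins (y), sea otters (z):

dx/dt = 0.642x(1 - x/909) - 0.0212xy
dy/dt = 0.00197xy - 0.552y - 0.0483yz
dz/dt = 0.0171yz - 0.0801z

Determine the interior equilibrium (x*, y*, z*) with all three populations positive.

x* ≈ 768, y* ≈ 4.68, z* ≈ 19.9

From dz/dt = 0: 0.0171y* = 0.0801, so y* = 4.68.
From dx/dt = 0: 0.642(1 - x*/909) = 0.0212·4.68, giving x* = 909·(1 - 0.155) = 768.
From dy/dt = 0: 0.00197·768 - 0.552 = 0.0483z*, so z* = 0.962/0.0483 = 19.9.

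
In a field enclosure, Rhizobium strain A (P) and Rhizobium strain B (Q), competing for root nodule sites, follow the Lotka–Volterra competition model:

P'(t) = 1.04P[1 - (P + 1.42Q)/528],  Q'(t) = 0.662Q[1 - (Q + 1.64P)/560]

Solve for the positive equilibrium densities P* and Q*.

Setting both brackets to zero gives the nullclines P + 1.42Q = 528 and 1.64P + Q = 560.
Substituting Q = 560 - 1.64P into the first: P(1 - 1.42·1.64) = 528 - 1.42·560.
So P* = -267/-1.33 = 201, and then Q* = 560 - 1.64·201 = 230.

P* ≈ 201, Q* ≈ 230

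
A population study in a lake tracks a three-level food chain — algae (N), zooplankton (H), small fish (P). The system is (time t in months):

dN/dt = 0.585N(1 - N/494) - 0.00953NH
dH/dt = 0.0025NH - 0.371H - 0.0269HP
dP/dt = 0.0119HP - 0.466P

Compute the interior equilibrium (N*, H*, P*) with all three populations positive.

N* ≈ 179, H* ≈ 39.2, P* ≈ 2.83

From dP/dt = 0: 0.0119H* = 0.466, so H* = 39.2.
From dN/dt = 0: 0.585(1 - N*/494) = 0.00953·39.2, giving N* = 494·(1 - 0.638) = 179.
From dH/dt = 0: 0.0025·179 - 0.371 = 0.0269P*, so P* = 0.0762/0.0269 = 2.83.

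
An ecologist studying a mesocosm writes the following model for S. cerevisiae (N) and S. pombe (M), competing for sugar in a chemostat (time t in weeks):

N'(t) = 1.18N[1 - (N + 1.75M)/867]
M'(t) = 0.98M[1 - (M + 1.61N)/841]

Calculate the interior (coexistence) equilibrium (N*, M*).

Setting both brackets to zero gives the nullclines N + 1.75M = 867 and 1.61N + M = 841.
Substituting M = 841 - 1.61N into the first: N(1 - 1.75·1.61) = 867 - 1.75·841.
So N* = -605/-1.82 = 333, and then M* = 841 - 1.61·333 = 305.

N* ≈ 333, M* ≈ 305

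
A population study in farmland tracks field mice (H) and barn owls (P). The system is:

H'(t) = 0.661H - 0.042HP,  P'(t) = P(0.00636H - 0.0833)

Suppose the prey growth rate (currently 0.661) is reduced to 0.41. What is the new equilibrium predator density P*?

At the interior fixed point, setting dH/dt = 0 with H > 0 fixes P* = (prey growth rate)/(HP coefficient) — independent of the other coefficients.
With the change, P* = 0.41/0.042 = 9.76; it falls from 15.7.

P* ≈ 9.76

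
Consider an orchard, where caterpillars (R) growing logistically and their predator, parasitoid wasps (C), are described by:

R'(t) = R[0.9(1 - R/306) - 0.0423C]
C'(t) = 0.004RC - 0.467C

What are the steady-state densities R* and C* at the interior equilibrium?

From dC/dt = 0 with C > 0: 0.004R* = 0.467, so R* = 117.
Substitute into dR/dt = 0: 0.9(1 - 117/306) = 0.0423C*.
The bracket is 0.618, giving C* = 0.557/0.0423 = 13.2.

R* ≈ 117, C* ≈ 13.2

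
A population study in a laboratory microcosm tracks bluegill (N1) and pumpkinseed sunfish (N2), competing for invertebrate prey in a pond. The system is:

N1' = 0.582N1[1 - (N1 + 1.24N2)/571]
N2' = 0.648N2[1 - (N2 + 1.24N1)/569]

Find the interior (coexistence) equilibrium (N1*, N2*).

N1* ≈ 250, N2* ≈ 259

Setting both brackets to zero gives the nullclines N1 + 1.24N2 = 571 and 1.24N1 + N2 = 569.
Substituting N2 = 569 - 1.24N1 into the first: N1(1 - 1.24·1.24) = 571 - 1.24·569.
So N1* = -135/-0.538 = 250, and then N2* = 569 - 1.24·250 = 259.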